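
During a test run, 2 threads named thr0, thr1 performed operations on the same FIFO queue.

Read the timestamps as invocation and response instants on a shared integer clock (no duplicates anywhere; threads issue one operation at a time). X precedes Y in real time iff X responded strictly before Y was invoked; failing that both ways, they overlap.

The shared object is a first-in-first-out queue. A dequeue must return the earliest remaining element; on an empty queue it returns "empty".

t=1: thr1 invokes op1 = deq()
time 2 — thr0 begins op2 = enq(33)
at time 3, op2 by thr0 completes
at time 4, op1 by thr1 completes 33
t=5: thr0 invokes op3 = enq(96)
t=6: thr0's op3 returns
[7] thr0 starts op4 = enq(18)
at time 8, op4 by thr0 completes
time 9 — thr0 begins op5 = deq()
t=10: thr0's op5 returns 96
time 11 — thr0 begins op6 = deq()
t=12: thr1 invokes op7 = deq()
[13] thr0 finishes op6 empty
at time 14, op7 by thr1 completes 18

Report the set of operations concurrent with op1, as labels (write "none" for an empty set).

concurrent with op1 ([1,4]): every op whose interval crosses 1..4
op2 [2,3]: concurrent
op3 [5,6]: after
op4 [7,8]: after
op5 [9,10]: after
op6 [11,13]: after
op7 [12,14]: after

op2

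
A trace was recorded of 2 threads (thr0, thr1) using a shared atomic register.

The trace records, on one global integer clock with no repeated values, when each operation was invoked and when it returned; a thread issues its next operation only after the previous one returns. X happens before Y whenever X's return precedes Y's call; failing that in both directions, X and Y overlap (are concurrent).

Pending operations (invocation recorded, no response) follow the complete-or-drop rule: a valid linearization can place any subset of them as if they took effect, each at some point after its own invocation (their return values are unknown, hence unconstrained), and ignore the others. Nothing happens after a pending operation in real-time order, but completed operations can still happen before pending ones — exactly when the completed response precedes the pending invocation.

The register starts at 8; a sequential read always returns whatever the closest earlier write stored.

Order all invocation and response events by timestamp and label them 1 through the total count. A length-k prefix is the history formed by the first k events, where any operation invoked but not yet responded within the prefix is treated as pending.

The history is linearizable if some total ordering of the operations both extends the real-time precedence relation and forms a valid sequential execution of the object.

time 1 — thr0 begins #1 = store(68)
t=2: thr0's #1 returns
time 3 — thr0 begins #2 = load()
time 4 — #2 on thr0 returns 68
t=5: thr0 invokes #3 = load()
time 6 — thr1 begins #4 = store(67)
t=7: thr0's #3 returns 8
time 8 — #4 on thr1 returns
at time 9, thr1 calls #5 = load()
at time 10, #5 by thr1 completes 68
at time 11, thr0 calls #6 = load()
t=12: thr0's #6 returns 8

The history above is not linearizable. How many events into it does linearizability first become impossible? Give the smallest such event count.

one valid order for events 1..6 is #1, #2:
step 1: #1 store(68) — value 68
step 2: #2 load() → 68 — value 68
adding event 7 (#3 responds at 7) leaves no legal real-time order
including or dropping the 1 pending operation (#4) in any combination fails
e.g. #1, #2, #3 (pending dropped): illegal at step 3, since #3 load() → 8 cannot apply there

7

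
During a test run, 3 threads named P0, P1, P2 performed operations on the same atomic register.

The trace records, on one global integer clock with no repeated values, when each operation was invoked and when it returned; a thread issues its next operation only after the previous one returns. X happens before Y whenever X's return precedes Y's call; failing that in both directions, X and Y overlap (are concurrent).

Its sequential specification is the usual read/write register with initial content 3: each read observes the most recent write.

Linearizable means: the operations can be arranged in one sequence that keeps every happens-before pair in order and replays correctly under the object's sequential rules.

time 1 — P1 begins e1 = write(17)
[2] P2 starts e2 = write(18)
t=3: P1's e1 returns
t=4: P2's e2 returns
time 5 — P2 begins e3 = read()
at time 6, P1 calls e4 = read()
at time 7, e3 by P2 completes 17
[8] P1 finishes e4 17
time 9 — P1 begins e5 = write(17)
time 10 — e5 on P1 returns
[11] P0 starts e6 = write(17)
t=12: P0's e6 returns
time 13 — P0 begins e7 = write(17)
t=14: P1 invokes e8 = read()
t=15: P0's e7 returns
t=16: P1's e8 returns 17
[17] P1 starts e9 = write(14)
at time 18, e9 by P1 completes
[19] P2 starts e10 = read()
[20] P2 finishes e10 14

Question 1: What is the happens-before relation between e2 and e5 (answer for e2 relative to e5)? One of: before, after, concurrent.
e2 spans [2,4], e5 spans [9,10]
resp(e2)=4 < inv(e5)=9

before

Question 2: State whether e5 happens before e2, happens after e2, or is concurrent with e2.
e5 spans [9,10], e2 spans [2,4]
resp(e2)=4 < inv(e5)=9

after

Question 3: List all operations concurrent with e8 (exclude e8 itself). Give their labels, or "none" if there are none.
e8 spans [14,16]; an op avoiding the whole window 14..16 is ordered, any other is concurrent
e1 [1,3]: before
e2 [2,4]: before
e3 [5,7]: before
e4 [6,8]: before
e5 [9,10]: before
e6 [11,12]: before
e7 [13,15]: concurrent
e9 [17,18]: after
e10 [19,20]: after

e7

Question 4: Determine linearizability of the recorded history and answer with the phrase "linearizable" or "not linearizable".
one valid linearization: e2, e1, e3, e4, e5, e6, e7, e8, e9, e10
after step 1 (e2 write(18)): value 18
after step 2 (e1 write(17)): value 17
after step 3 (e3 read() → 17): value 17
after step 4 (e4 read() → 17): value 17
after step 5 (e5 write(17)): value 17
after step 6 (e6 write(17)): value 17
after step 7 (e7 write(17)): value 17
after step 8 (e8 read() → 17): value 17
after step 9 (e9 write(14)): value 14
after step 10 (e10 read() → 14): value 14

linearizable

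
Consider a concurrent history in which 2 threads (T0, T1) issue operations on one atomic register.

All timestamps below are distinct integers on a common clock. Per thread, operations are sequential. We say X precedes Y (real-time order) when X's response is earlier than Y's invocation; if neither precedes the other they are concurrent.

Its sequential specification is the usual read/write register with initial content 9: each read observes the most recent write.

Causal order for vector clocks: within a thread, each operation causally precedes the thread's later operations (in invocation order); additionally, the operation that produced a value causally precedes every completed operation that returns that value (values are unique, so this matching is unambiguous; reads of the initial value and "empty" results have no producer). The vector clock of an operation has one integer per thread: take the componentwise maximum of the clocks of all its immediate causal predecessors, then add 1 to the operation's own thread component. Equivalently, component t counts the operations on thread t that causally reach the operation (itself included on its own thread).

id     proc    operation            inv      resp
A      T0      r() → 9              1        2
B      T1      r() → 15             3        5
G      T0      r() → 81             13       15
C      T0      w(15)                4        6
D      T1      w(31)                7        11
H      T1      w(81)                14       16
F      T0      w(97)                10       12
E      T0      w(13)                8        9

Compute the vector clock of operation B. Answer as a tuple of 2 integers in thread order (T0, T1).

(2, 1)

invoked at 1, A has no predecessors; its own T0 bump gives (1, 0)
C, invoked 4, takes VC(A)=(1, 0) under max, adds 1 for T0 → (2, 0)
B, invoked 3, takes VC(C)=(2, 0) under max, adds 1 for T1 → (2, 1)
E, invoked 8, takes VC(C)=(2, 0) under max, adds 1 for T0 → (3, 0)
D, invoked 7, takes VC(B)=(2, 1) under max, adds 1 for T1 → (2, 2)
F, invoked 10, takes VC(E)=(3, 0) under max, adds 1 for T0 → (4, 0)
H, invoked 14, takes VC(D)=(2, 2) under max, adds 1 for T1 → (2, 3)
G, invoked 13, takes VC(F)=(4, 0), VC(H)=(2, 3) under max, adds 1 for T0 → (5, 3)
target: VC(B) = (2, 1)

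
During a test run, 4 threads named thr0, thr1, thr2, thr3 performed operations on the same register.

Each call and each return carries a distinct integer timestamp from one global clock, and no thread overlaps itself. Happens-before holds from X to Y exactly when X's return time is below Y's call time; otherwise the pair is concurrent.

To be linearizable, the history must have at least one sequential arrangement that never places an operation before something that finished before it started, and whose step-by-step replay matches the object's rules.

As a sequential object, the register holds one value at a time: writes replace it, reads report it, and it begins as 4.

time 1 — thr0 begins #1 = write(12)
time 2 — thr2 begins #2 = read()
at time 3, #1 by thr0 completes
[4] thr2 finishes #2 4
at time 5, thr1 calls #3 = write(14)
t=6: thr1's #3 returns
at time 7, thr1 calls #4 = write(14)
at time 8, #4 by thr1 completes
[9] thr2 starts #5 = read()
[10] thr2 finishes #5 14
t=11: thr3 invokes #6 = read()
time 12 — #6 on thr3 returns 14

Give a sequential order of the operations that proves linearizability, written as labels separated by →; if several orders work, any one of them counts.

#2 → #1 → #3 → #4 → #5 → #6

after step 1 (#2 read() → 4): value 4
after step 2 (#1 write(12)): value 12
after step 3 (#3 write(14)): value 14
after step 4 (#4 write(14)): value 14
after step 5 (#5 read() → 14): value 14
after step 6 (#6 read() → 14): value 14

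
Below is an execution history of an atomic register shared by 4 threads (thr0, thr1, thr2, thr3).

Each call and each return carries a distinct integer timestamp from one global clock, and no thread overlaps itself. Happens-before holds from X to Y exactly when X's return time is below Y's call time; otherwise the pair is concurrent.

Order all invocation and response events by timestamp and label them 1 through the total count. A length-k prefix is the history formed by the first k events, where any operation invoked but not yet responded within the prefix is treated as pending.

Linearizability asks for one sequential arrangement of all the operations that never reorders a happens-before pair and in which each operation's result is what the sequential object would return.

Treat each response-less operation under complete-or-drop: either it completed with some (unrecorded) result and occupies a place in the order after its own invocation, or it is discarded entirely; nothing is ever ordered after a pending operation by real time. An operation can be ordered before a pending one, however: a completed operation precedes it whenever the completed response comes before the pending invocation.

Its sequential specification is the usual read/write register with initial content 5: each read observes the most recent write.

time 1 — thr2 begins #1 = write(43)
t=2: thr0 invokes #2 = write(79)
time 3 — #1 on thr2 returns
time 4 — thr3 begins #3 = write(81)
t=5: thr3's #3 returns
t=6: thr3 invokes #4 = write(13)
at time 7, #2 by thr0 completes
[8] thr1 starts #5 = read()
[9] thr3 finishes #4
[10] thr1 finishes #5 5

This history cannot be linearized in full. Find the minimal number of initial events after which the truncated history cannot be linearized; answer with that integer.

10

events 1..9 are still linearizable — one witness is #1, #2, #3, #4:
1. #1 write(43), leaving value 43
2. #2 write(79), leaving value 79
3. #3 write(81), leaving value 81
4. #4 write(13), leaving value 13
adding event 10 (#5 responds at 10) leaves no legal real-time order
take #1, #2, #3, #4, #5: step 5 already fails, because #5 read() → 5 cannot occur there
take #1, #2, #3, #5, #4: step 4 already fails, because #5 read() → 5 cannot occur there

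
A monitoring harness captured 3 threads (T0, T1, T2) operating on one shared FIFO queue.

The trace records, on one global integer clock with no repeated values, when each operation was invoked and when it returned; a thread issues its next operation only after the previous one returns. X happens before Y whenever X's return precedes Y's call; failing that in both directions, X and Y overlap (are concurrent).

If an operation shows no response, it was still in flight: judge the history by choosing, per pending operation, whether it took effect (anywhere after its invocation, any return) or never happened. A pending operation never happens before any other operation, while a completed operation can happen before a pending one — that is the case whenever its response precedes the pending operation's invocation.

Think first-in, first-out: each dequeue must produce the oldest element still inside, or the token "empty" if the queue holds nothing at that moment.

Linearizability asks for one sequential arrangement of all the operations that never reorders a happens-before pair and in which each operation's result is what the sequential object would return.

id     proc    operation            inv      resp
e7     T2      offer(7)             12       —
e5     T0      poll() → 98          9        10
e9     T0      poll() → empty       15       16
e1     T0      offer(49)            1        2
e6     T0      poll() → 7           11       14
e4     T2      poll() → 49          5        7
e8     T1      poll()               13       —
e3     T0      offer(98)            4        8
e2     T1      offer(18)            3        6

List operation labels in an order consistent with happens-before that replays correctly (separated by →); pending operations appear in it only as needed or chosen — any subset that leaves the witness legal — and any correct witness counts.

e1 → e3 → e2 → e4 → e5 → e7 → e8 → e6 → e9

after step 1 (e1 offer(49)): queue <49>
after step 2 (e3 offer(98)): queue <49,98>
after step 3 (e2 offer(18)): queue <49,98,18>
after step 4 (e4 poll() → 49): queue <98,18>
after step 5 (e5 poll() → 98): queue <18>
after step 6 (e7 offer(7) (pending, included)): queue <18,7>
after step 7 (e8 poll() (pending, included)): queue <7>
after step 8 (e6 poll() → 7): queue <>
after step 9 (e9 poll() → empty): queue <>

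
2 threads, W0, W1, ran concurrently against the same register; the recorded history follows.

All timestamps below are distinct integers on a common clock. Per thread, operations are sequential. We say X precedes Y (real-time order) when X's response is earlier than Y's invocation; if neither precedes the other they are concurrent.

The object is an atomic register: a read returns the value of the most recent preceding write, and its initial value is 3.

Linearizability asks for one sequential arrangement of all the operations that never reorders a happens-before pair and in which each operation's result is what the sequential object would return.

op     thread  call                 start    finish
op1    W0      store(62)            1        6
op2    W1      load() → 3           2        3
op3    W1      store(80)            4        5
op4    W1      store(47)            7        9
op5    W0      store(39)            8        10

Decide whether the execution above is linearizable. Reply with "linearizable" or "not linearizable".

witness order: op2, op1, op3, op4, op5
step 1: op2 load() → 3 — value 3
step 2: op1 store(62) — value 62
step 3: op3 store(80) — value 80
step 4: op4 store(47) — value 47
step 5: op5 store(39) — value 39

linearizable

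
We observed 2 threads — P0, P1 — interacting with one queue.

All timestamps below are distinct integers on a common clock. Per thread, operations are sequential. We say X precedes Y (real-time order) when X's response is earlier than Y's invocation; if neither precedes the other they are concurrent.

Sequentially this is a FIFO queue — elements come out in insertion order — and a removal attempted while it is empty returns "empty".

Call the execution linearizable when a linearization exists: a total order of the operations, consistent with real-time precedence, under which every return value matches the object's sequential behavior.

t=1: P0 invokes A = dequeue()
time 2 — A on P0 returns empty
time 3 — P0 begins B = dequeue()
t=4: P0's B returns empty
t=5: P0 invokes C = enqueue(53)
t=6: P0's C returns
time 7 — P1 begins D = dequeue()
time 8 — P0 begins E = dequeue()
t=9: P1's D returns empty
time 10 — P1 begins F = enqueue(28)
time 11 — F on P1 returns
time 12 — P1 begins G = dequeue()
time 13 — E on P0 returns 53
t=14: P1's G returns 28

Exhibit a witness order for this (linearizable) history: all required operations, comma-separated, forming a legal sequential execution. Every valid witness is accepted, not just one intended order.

1. A dequeue() → empty, leaving queue <>
2. B dequeue() → empty, leaving queue <>
3. C enqueue(53), leaving queue <53>
4. E dequeue() → 53, leaving queue <>
5. D dequeue() → empty, leaving queue <>
6. F enqueue(28), leaving queue <28>
7. G dequeue() → 28, leaving queue <>

A, B, C, E, D, F, G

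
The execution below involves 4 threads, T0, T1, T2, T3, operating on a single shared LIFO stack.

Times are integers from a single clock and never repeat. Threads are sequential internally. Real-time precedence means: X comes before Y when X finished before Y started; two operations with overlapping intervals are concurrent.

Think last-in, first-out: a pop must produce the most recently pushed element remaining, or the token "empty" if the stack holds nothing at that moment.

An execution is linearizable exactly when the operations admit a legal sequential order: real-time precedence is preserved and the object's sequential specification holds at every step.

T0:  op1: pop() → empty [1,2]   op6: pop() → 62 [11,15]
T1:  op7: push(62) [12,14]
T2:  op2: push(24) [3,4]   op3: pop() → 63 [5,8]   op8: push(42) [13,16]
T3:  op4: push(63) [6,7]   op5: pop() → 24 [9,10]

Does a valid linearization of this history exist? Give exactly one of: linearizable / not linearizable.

linearizable

a witness: op1, op2, op4, op3, op5, op7, op6, op8
step 1: op1 pop() → empty — stack <>
step 2: op2 push(24) — stack <24>
step 3: op4 push(63) — stack <24,63>
step 4: op3 pop() → 63 — stack <24>
step 5: op5 pop() → 24 — stack <>
step 6: op7 push(62) — stack <62>
step 7: op6 pop() → 62 — stack <>
step 8: op8 push(42) — stack <42>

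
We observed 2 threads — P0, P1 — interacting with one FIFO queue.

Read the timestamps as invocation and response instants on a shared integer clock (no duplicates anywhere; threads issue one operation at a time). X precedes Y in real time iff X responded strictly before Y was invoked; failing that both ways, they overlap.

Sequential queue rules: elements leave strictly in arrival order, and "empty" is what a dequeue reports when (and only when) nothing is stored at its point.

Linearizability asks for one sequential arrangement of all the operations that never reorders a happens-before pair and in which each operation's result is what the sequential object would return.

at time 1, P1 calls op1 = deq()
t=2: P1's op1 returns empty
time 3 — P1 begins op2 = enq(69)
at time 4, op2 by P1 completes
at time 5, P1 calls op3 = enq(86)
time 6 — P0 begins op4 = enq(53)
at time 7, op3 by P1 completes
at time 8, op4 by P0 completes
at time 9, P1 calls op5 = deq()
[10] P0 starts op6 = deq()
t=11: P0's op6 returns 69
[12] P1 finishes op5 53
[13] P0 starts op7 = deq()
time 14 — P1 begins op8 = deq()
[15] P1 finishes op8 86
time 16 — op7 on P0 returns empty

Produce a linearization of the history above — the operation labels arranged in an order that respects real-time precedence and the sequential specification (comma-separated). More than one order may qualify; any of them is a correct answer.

op1, op2, op4, op3, op6, op5, op8, op7

after step 1 (op1 deq() → empty): queue <>
after step 2 (op2 enq(69)): queue <69>
after step 3 (op4 enq(53)): queue <69,53>
after step 4 (op3 enq(86)): queue <69,53,86>
after step 5 (op6 deq() → 69): queue <53,86>
after step 6 (op5 deq() → 53): queue <86>
after step 7 (op8 deq() → 86): queue <>
after step 8 (op7 deq() → empty): queue <>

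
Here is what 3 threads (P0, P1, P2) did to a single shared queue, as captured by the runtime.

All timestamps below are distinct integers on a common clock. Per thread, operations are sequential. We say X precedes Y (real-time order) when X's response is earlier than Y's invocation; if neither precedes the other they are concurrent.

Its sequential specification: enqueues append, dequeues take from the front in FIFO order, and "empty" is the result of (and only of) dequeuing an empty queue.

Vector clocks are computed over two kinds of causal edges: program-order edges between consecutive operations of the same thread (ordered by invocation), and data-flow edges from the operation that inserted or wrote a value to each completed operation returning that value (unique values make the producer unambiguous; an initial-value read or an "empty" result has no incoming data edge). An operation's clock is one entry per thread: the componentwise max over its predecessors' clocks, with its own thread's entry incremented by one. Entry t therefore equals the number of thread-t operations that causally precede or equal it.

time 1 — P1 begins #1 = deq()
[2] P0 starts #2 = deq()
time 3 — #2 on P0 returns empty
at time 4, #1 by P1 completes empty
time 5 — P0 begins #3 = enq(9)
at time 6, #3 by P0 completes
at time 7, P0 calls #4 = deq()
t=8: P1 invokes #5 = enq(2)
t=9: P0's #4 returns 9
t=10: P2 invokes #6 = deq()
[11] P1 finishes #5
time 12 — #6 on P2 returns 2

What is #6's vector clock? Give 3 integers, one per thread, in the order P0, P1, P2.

(0, 2, 1)

no predecessors for #1 (invoked 1): P1 increments from zero → (0, 1, 0)
no predecessors for #2 (invoked 2): P0 increments from zero → (1, 0, 0)
from VC(#1)=(0, 1, 0), #5 (invoked 8) maxes components and bumps P1 → (0, 2, 0)
from VC(#2)=(1, 0, 0), #3 (invoked 5) maxes components and bumps P0 → (2, 0, 0)
from VC(#5)=(0, 2, 0), #6 (invoked 10) maxes components and bumps P2 → (0, 2, 1)
from VC(#3)=(2, 0, 0), #4 (invoked 7) maxes components and bumps P0 → (3, 0, 0)
target: VC(#6) = (0, 2, 1)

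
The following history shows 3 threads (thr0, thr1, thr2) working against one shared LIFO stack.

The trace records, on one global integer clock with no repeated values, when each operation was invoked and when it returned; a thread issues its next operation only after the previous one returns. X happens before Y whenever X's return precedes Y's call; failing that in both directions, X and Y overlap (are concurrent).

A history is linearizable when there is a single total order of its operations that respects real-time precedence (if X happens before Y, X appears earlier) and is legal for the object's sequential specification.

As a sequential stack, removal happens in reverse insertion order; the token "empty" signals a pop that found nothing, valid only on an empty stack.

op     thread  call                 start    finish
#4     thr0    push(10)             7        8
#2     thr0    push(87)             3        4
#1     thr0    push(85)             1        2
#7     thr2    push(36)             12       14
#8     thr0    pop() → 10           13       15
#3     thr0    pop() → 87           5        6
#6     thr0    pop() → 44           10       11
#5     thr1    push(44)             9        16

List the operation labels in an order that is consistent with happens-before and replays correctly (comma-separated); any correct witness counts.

#1, #2, #3, #4, #5, #6, #8, #7

step 1: #1 push(85) — stack <85>
step 2: #2 push(87) — stack <85,87>
step 3: #3 pop() → 87 — stack <85>
step 4: #4 push(10) — stack <85,10>
step 5: #5 push(44) — stack <85,10,44>
step 6: #6 pop() → 44 — stack <85,10>
step 7: #8 pop() → 10 — stack <85>
step 8: #7 push(36) — stack <85,36>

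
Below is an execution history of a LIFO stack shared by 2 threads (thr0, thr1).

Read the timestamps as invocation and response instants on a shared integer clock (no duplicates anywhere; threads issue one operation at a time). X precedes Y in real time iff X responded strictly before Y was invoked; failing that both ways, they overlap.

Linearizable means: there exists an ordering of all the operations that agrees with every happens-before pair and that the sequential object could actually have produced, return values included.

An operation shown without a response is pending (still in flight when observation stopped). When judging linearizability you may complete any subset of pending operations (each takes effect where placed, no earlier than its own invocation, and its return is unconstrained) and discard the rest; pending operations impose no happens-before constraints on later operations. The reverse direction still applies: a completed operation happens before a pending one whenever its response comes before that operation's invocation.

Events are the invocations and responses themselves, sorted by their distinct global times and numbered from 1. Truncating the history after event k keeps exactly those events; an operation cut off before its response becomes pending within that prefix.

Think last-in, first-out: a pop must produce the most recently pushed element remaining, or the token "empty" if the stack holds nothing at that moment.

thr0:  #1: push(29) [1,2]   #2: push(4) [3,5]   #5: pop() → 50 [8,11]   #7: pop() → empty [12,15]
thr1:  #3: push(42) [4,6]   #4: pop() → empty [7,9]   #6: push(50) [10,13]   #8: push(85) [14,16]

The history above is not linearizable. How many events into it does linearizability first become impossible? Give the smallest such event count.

9

events 1..8 are linearizable; a witness order is #1, #2, #3:
1. #1 push(29), leaving stack <29>
2. #2 push(4), leaving stack <29,4>
3. #3 push(42), leaving stack <29,4,42>
include event 9 — #4 responding at 9 — and every candidate order breaks
every completion of the 1 pending operation (#5) was checked; none linearizes
sample order #1, #2, #3, #4 (pending dropped) stalls at step 4 — #4 pop() → empty has no legal effect
sample order #1, #3, #2, #4 (pending dropped) stalls at step 4 — #4 pop() → empty has no legal effect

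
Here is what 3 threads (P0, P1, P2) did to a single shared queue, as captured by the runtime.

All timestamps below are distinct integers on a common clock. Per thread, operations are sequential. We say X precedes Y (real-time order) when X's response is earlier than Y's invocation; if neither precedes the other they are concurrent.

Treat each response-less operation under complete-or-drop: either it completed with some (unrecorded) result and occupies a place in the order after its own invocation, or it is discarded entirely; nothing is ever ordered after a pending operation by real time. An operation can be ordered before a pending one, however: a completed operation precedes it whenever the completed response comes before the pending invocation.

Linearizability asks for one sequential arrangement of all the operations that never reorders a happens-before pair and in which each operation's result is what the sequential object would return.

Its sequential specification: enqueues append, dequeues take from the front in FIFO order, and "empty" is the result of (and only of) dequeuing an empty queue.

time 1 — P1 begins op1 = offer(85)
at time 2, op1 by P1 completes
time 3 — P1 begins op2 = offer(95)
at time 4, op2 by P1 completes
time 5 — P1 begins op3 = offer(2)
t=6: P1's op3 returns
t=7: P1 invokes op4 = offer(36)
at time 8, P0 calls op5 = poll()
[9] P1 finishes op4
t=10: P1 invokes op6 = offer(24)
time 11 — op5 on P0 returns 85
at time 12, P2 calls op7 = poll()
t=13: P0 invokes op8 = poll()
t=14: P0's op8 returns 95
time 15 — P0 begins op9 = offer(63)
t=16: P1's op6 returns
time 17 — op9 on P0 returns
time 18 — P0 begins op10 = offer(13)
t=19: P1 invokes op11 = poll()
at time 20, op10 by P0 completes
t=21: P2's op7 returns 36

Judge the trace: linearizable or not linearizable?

one valid linearization: op1, op2, op3, op4, op5, op6, op8, op9, op10, op11, op7
1. op1 offer(85), leaving queue <85>
2. op2 offer(95), leaving queue <85,95>
3. op3 offer(2), leaving queue <85,95,2>
4. op4 offer(36), leaving queue <85,95,2,36>
5. op5 poll() → 85, leaving queue <95,2,36>
6. op6 offer(24), leaving queue <95,2,36,24>
7. op8 poll() → 95, leaving queue <2,36,24>
8. op9 offer(63), leaving queue <2,36,24,63>
9. op10 offer(13), leaving queue <2,36,24,63,13>
10. op11 poll() (pending, included), leaving queue <36,24,63,13>
11. op7 poll() → 36, leaving queue <24,63,13>

linearizable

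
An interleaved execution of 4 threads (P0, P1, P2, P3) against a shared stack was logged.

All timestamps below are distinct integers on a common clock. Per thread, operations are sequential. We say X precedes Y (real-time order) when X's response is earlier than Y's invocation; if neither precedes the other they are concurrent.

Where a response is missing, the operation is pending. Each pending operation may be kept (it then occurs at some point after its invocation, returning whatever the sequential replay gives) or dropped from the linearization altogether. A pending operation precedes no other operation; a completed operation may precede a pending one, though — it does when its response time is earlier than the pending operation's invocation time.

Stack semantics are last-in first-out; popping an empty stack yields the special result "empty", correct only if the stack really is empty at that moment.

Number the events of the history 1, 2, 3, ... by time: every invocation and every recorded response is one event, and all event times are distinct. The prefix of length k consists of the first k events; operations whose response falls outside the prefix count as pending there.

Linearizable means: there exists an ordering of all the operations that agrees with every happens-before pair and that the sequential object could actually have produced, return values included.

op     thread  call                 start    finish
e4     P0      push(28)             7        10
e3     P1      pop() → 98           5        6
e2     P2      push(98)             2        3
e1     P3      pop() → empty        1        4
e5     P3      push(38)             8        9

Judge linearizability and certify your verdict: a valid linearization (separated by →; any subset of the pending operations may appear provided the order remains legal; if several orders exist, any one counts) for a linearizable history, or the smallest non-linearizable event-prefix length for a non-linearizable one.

linearizable — witness: e1 → e2 → e3 → e4 → e5

1. e1 pop() → empty, leaving stack <>
2. e2 push(98), leaving stack <98>
3. e3 pop() → 98, leaving stack <>
4. e4 push(28), leaving stack <28>
5. e5 push(38), leaving stack <28,38>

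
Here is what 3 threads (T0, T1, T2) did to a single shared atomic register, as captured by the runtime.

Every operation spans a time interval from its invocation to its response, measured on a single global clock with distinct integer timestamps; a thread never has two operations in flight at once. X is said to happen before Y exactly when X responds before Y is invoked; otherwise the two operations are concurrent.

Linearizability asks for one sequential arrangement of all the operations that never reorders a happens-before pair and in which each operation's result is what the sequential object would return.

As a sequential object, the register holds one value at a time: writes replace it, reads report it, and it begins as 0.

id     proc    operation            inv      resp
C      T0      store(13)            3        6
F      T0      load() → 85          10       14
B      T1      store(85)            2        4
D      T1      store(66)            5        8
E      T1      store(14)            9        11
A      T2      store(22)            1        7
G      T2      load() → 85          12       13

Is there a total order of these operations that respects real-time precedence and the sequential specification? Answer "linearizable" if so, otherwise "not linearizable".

not linearizable

events 1..12 are fine; event 13 — the response of G at time 13 — makes the prefix non-linearizable
real-time-consistent orders of the 6 completed operations: 12 — all fail the atomic register replay
every completion of the 1 pending operation (F) was checked; none linearizes
for example A, B, C, D, E, G (pending dropped) fails at step 6: G load() → 85 is not legal there
for example A, B, D, C, E, G (pending dropped) fails at step 6: G load() → 85 is not legal there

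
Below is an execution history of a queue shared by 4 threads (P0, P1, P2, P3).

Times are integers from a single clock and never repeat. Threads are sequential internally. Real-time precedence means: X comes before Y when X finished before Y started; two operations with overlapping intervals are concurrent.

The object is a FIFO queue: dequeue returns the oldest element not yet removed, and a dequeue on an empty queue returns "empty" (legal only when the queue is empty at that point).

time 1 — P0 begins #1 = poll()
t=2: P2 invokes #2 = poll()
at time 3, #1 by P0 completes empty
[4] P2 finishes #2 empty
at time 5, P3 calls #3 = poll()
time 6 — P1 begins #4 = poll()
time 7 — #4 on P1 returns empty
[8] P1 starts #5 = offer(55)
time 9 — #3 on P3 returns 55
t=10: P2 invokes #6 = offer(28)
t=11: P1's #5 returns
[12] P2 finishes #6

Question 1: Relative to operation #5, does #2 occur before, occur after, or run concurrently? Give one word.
#2 spans [2,4], #5 spans [8,11]
resp(#2)=4 < inv(#5)=8

before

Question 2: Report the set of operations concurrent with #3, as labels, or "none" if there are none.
#3 runs from 5 to 9; window-overlapping ops are concurrent
#1 [1,3]: before
#2 [2,4]: before
#4 [6,7]: concurrent
#5 [8,11]: concurrent
#6 [10,12]: after

#4, #5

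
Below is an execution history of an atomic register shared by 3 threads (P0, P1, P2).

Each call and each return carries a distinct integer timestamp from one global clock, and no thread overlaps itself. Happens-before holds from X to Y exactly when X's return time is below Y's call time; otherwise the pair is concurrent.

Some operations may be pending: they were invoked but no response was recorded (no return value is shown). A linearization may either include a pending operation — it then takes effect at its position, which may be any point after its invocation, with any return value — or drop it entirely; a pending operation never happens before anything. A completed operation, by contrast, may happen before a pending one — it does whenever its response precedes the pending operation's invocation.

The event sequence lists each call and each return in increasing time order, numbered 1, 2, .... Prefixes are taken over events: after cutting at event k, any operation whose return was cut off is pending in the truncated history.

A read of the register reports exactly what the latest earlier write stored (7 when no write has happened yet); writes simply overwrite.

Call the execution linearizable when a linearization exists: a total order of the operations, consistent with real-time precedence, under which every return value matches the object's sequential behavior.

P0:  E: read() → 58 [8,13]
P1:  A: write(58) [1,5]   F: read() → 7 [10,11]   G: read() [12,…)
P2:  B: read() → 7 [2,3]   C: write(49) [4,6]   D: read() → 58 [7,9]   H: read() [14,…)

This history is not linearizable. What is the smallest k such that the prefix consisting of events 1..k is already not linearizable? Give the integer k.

11

events 1..10 are linearizable; a witness order is B, C, A, D:
1. B read() → 7, leaving value 7
2. C write(49), leaving value 49
3. A write(58), leaving value 58
4. D read() → 58, leaving value 58
event 11 — F's response, time 11 — after it, nothing linearizes
include/drop combinations of the 1 pending operation (E) were all tried; none helps
one such order, A, B, C, D, F (pending dropped), breaks at step 2 where B read() → 7 is illegal
one such order, B, A, C, D, F (pending dropped), breaks at step 4 where D read() → 58 is illegal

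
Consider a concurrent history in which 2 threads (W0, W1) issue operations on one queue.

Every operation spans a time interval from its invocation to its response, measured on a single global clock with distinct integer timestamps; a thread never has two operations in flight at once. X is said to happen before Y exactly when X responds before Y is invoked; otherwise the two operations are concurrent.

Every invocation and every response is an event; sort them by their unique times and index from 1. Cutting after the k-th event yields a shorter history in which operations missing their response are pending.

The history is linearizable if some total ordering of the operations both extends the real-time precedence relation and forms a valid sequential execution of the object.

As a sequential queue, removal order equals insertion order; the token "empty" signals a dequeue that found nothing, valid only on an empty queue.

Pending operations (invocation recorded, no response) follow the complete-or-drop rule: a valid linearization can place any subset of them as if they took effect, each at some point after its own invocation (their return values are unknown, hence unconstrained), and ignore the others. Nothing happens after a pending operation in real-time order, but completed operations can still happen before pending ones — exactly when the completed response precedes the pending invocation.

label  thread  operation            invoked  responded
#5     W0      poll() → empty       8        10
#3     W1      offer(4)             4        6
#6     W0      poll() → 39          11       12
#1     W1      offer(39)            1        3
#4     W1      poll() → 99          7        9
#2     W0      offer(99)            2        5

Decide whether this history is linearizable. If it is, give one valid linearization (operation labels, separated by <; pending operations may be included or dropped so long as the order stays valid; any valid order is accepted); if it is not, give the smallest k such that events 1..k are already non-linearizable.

not linearizable — minimal violating prefix: 10 events

events 1..9 are fine; event 10 — the response of #5 at time 10 — makes the prefix non-linearizable
all 6 real-time-respecting orders fail — 5 completed queue operations, no legal replay
one such order, #1, #2, #3, #4, #5, breaks at step 4 where #4 poll() → 99 is illegal
one such order, #1, #2, #3, #5, #4, breaks at step 4 where #5 poll() → empty is illegal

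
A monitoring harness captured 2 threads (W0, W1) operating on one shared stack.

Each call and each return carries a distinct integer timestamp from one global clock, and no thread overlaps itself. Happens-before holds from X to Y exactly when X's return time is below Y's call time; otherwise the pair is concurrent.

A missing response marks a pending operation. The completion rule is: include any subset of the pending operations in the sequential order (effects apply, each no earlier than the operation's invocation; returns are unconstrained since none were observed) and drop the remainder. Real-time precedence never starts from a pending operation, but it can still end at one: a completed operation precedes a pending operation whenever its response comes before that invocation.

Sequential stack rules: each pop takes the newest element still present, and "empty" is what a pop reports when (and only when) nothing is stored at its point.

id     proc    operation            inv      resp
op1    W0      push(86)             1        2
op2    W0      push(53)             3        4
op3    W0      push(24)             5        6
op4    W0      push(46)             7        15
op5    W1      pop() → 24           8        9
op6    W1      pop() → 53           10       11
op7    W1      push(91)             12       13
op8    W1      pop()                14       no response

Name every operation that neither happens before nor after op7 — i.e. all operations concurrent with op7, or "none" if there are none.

op4

op7 runs from 12 to 13; window-overlapping ops are concurrent
op1 [1,2]: before
op2 [3,4]: before
op3 [5,6]: before
op4 [7,15]: concurrent
op5 [8,9]: before
op6 [10,11]: before
op8 [14,…): after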